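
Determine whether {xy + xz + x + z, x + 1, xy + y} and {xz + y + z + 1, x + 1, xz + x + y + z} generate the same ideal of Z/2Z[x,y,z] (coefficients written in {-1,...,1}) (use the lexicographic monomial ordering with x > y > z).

Equality of ideals is decidable: compute both reduced Gröbner bases (unique for the ordering) and check whether they agree.
Buchberger on the first generating set:
f_1 = xy + xz + x + z, LT = xy.
f_2 = x + 1, LT = x.
f_3 = xy + y, LT = xy.

S(f_1,f_2): lcm = xy. S = xz + x + y + z.
  leading term xz: subtract (z)·f_2 from xz + x + y + z → x + y
  leading term x: subtract (1)·f_2 from x + y → y + 1
  leading term y: no divisor's leading term divides it; move y to the remainder.
  leading term 1: no divisor's leading term divides it; move 1 to the remainder.
  remainder y + 1 ≠ 0; add g_4 = y + 1 to the basis.

The other S-polynomials (S(f_1,f_3), S(f_2,f_3), S(f_1,g_4), S(f_2,g_4), S(f_3,g_4)) all reduce to 0 modulo the current basis, so we have a Gröbner basis.
Inter-reduce: drop elements whose leading term is divisible by another's, tail-reduce, and make monic.
Reduced Gröbner basis: {x + 1, y + 1}.

Buchberger on the second generating set:
h_1 = xz + y + z + 1, LT = xz.
h_2 = x + 1, LT = x.
h_3 = xz + x + y + z, LT = xz.

S(h_1,h_2): lcm = xz. S = y + 1.
  leading term y: no divisor's leading term divides it; move y to the remainder.
  leading term 1: no divisor's leading term divides it; move 1 to the remainder.
  remainder y + 1 ≠ 0; add k_4 = y + 1 to the basis.

The other S-polynomials (S(h_1,h_3), S(h_2,h_3), S(h_1,k_4), S(h_2,k_4), S(h_3,k_4)) all reduce to 0 modulo the current basis, so we have a Gröbner basis.
Inter-reduce: drop elements whose leading term is divisible by another's, tail-reduce, and make monic.
Reduced Gröbner basis: {x + 1, y + 1}.

Same reduced basis, so the two generating sets span the same ideal.

Yes, the ideals are equal.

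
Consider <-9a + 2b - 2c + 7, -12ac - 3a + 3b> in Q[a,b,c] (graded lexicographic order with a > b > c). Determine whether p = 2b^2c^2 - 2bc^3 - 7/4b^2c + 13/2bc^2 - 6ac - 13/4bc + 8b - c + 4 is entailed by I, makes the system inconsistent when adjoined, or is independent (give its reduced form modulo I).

First compute the reduced Gröbner basis of I by Buchberger's algorithm.
f_1 = -9a + 2b - 2c + 7, LT = a.
f_2 = -12ac - 3a + 3b, LT = ac.

S(f_1,f_2): lcm = ac. S = -2/9bc + 2/9c^2 - 1/4a + 1/4b - 7/9c.
  leading term bc: no divisor's leading term divides it; move -2/9bc to the remainder.
  leading term c^2: no divisor's leading term divides it; move 2/9c^2 to the remainder.
  leading term a: subtract (1/36)·f_1 from -1/4a + 1/4b - 7/9c → 7/36b - 13/18c - 7/36
  leading term b: no divisor's leading term divides it; move 7/36b to the remainder.
  leading term c: no divisor's leading term divides it; move -13/18c to the remainder.
  leading term 1: no divisor's leading term divides it; move -7/36 to the remainder.
  remainder -2/9bc + 2/9c^2 + 7/36b - 13/18c - 7/36 ≠ 0; add h_3 = -2/9bc + 2/9c^2 + 7/36b - 13/18c - 7/36 to the basis.

The other S-polynomials (S(f_1,h_3), S(f_2,h_3)) all reduce to 0 modulo the current basis, so we have a Gröbner basis.
Inter-reduce: drop elements whose leading term is divisible by another's, tail-reduce, and make monic.
Reduced Gröbner basis: {bc - c^2 - 7/8b + 13/4c + 7/8, a - 2/9b + 2/9c - 7/9}.
Label its elements g_1 = bc - c^2 - 7/8b + 13/4c + 7/8, g_2 = a - 2/9b + 2/9c - 7/9.

Reduce p = 2b^2c^2 - 2bc^3 - 7/4b^2c + 13/2bc^2 - 6ac - 13/4bc + 8b - c + 4 modulo G:
  leading term b^2c^2: subtract (2bc)·g_1 from 2b^2c^2 - 2bc^3 - 7/4b^2c + 13/2bc^2 - 6ac - 13/4bc + 8b - c + 4 → -6ac - 5bc + 8b - c + 4
  leading term ac: subtract (-6c)·g_2 from -6ac - 5bc + 8b - c + 4 → -19/3bc + 4/3c^2 + 8b - 17/3c + 4
  leading term bc: subtract (-19/3)·g_1 from -19/3bc + 4/3c^2 + 8b - 17/3c + 4 → -5c^2 + 59/24b + 179/12c + 229/24
  leading term c^2: no divisor's leading term divides it; move -5c^2 to the remainder.
  leading term b: no divisor's leading term divides it; move 59/24b to the remainder.
  leading term c: no divisor's leading term divides it; move 179/12c to the remainder.
  leading term 1: no divisor's leading term divides it; move 229/24 to the remainder.
  normal form = -5c^2 + 59/24b + 179/12c + 229/24.
The normal form is nonzero, so p ∉ I. Since p minus its normal form lies in I, I + (p) = I + (r) where r = -5c^2 + 59/24b + 179/12c + 229/24; decide whether this ideal is the whole ring.
Run Buchberger on G together with r (pairs among the g_i already reduce to 0 since G is a Gröbner basis):
g_1 = bc - c^2 - 7/8b + 13/4c + 7/8, LT = bc.
g_2 = a - 2/9b + 2/9c - 7/9, LT = a.
r = -5c^2 + 59/24b + 179/12c + 229/24, LT = c^2.

S(g_1,r): lcm = bc^2. S = -c^3 + 59/120b^2 + 253/120bc + 13/4c^2 + 229/120b + 7/8c.
  leading term c^3: subtract (1/5c)·r from -c^3 + 59/120b^2 + 253/120bc + 13/4c^2 + 229/120b + 7/8c → 59/120b^2 + 97/60bc + 4/15c^2 + 229/120b - 31/30c
  leading term b^2: no divisor's leading term divides it; move 59/120b^2 to the remainder.
  leading term bc: subtract (97/60)·g_1 from 97/60bc + 4/15c^2 + 229/120b - 31/30c → 113/60c^2 + 319/96b - 503/80c - 679/480
  leading term c^2: subtract (-113/300)·r from 113/60c^2 + 319/96b - 503/80c - 679/480 → 956/225b - 301/450c + 3923/1800
  leading term b: no divisor's leading term divides it; move 956/225b to the remainder.
  leading term c: no divisor's leading term divides it; move -301/450c to the remainder.
  leading term 1: no divisor's leading term divides it; move 3923/1800 to the remainder.
  remainder 59/120b^2 + 956/225b - 301/450c + 3923/1800 ≠ 0; add m_4 = 59/120b^2 + 956/225b - 301/450c + 3923/1800 to the basis.

The other S-polynomials (S(g_1,g_2), S(g_2,r), S(g_1,m_4), S(g_2,m_4), S(r,m_4)) all reduce to 0 modulo the current basis, so we have a Gröbner basis.
Inter-reduce: drop elements whose leading term is divisible by another's, tail-reduce, and make monic.
Reduced Gröbner basis: {b^2 + 7648/885b - 1204/885c + 3923/885, bc - 41/30b + 4/15c - 31/30, c^2 - 59/120b - 179/60c - 229/120, a - 2/9b + 2/9c - 7/9}.
The reduced Gröbner basis of I + (p) is {b^2 + 7648/885b - 1204/885c + 3923/885, bc - 41/30b + 4/15c - 31/30, c^2 - 59/120b - 179/60c - 229/120, a - 2/9b + 2/9c - 7/9} ≠ {1}, a proper ideal, so the enlarged system stays consistent: p is independent of I, with normal form -5c^2 + 59/24b + 179/12c + 229/24.

2b^2c^2 - 2bc^3 - 7/4b^2c + 13/2bc^2 - 6ac - 13/4bc + 8b - c + 4 is independent of I; its normal form modulo I is -5c^2 + 59/24b + 179/12c + 229/24.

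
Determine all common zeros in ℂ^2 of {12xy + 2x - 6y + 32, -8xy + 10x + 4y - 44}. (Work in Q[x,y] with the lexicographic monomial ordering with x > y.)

{(2, -2)}

Compute a lex Gröbner basis by Buchberger's algorithm.
f_1 = 12xy + 2x - 6y + 32, LT = xy.
f_2 = -8xy + 10x + 4y - 44, LT = xy.

S(f_1,f_2): lcm = xy. S = 17/12x - 17/6.
  leading term x: no divisor's leading term divides it; move 17/12x to the remainder.
  leading term 1: no divisor's leading term divides it; move -17/6 to the remainder.
  remainder 17/12x - 17/6 ≠ 0; add h_3 = 17/12x - 17/6 to the basis.

S(f_1,h_3): lcm = xy. S = 1/6x + 3/2y + 8/3.
  leading term x: subtract (2/17)·h_3 from 1/6x + 3/2y + 8/3 → 3/2y + 3
  leading term y: no divisor's leading term divides it; move 3/2y to the remainder.
  leading term 1: no divisor's leading term divides it; move 3 to the remainder.
  remainder 3/2y + 3 ≠ 0; add h_4 = 3/2y + 3 to the basis.

The other S-polynomials (S(f_2,h_3), S(f_1,h_4), S(f_2,h_4), S(h_3,h_4)) all reduce to 0 modulo the current basis, so we have a Gröbner basis.
Inter-reduce: drop elements whose leading term is divisible by another's, tail-reduce, and make monic.
Reduced Gröbner basis: {x - 2, y + 2}.

The lex basis is triangular: the last element involves only y. Solving y + 2 = 0 gives y ∈ {-2}; substituting each value into the earlier elements determines the remaining variables.
  y = -2: the earlier basis element becomes x - 2 = 0, giving x = 2 — point (2, -2).
Each listed point satisfies every original equation (direct substitution).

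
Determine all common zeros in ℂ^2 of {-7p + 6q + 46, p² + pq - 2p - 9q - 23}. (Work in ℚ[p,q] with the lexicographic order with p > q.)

Compute a lex Gröbner basis by Buchberger's algorithm.
f_1 = -7p + 6q + 46, LT = p.
f_2 = p² + pq - 2p - 9q - 23, LT = p².

S(f_1,f_2): lcm = p². S = -13/7pq - 32/7p + 9q + 23.
  leading term pq: subtract (13/49q)·f_1 from -13/7pq - 32/7p + 9q + 23 → -32/7p - 78/49q² - 157/49q + 23
  leading term p: subtract (32/49)·f_1 from -32/7p - 78/49q² - 157/49q + 23 → -78/49q² - 349/49q - 345/49
  leading term q²: no divisor's leading term divides it; move -78/49q² to the remainder.
  leading term q: no divisor's leading term divides it; move -349/49q to the remainder.
  leading term 1: no divisor's leading term divides it; move -345/49 to the remainder.
  remainder -78/49q² - 349/49q - 345/49 ≠ 0; add h_3 = -78/49q² - 349/49q - 345/49 to the basis.

The other S-polynomials (S(f_1,h_3), S(f_2,h_3)) all reduce to 0 modulo the current basis, so we have a Gröbner basis.
Inter-reduce: drop elements whose leading term is divisible by another's, tail-reduce, and make monic.
Reduced Gröbner basis: {p - 6/7q - 46/7, q² + 349/78q + 115/26}.

A lex Gröbner basis eliminates variables successively. Here q² + 349/78q + 115/26 depends only on q, with roots {-3, -115/78}; lifting each root through the earlier basis elements recovers the full solutions.
  q = -3: the earlier basis element becomes p - 4 = 0, giving p = 4 — point (4, -3).
  q = -115/78: the earlier basis element becomes p - 69/13 = 0, giving p = 69/13 — point (69/13, -115/78).
Each listed point satisfies every original equation (direct substitution).

{(4, -3), (69/13, -115/78)}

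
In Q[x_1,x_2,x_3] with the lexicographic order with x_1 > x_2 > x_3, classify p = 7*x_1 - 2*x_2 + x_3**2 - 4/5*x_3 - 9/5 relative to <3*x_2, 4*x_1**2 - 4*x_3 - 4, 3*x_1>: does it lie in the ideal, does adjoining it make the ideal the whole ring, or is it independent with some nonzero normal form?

7*x_1 - 2*x_2 + x_3**2 - 4/5*x_3 - 9/5 lies in I (it reduces to 0).

First compute the reduced Gröbner basis of I by Buchberger's algorithm.
f_1 = 3*x_2, LT = x_2.
f_2 = 4*x_1**2 - 4*x_3 - 4, LT = x_1**2.
f_3 = 3*x_1, LT = x_1.

S(f_2,f_3): lcm = x_1**2. S = -x_3 - 1.
  reduce S modulo (f_1, f_2, f_3):
  remainder -x_3 - 1 ≠ 0; add h_4 = -x_3 - 1 to the basis.

The other S-polynomials (S(f_1,f_2), S(f_1,f_3), S(f_1,h_4), S(f_2,h_4), S(f_3,h_4)) all reduce to 0 modulo the current basis, so we have a Gröbner basis.
Inter-reduce: drop elements whose leading term is divisible by another's, tail-reduce, and make monic.
Reduced Gröbner basis: {x_1, x_2, x_3 + 1}.
Label its elements g_1 = x_1, g_2 = x_2, g_3 = x_3 + 1.

Reduce p = 7*x_1 - 2*x_2 + x_3**2 - 4/5*x_3 - 9/5 modulo G:
  leading term x_1: subtract (7)·g_1 from 7*x_1 - 2*x_2 + x_3**2 - 4/5*x_3 - 9/5 → -2*x_2 + x_3**2 - 4/5*x_3 - 9/5
  leading term x_2: subtract (-2)·g_2 from -2*x_2 + x_3**2 - 4/5*x_3 - 9/5 → x_3**2 - 4/5*x_3 - 9/5
  leading term x_3**2: subtract (x_3)·g_3 from x_3**2 - 4/5*x_3 - 9/5 → -9/5*x_3 - 9/5
  leading term x_3: subtract (-9/5)·g_3 from -9/5*x_3 - 9/5 → 0
  normal form = 0.
Since the normal form is 0, p ∈ I.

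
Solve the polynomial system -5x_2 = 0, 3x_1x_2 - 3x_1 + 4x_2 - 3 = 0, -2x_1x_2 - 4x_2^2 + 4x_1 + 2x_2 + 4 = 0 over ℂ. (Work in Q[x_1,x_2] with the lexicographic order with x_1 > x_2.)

{(-1, 0)}

Compute a lex Gröbner basis by Buchberger's algorithm.
f_1 = -5x_2, LT = x_2.
f_2 = 3x_1x_2 - 3x_1 + 4x_2 - 3, LT = x_1x_2.
f_3 = -2x_1x_2 + 4x_1 - 4x_2^2 + 2x_2 + 4, LT = x_1x_2.

S(f_1,f_2): lcm = x_1x_2. S = x_1 - 4/3x_2 + 1.
  leading term x_1: no divisor's leading term divides it; move x_1 to the remainder.
  leading term x_2: subtract (4/15)·f_1 from -4/3x_2 + 1 → 1
  leading term 1: no divisor's leading term divides it; move 1 to the remainder.
  remainder x_1 + 1 ≠ 0; add h_4 = x_1 + 1 to the basis.

S(f_1,f_3): lcm = x_1x_2. S = 2x_1 - 2x_2^2 + x_2 + 2.
  leading term x_1: subtract (2)·h_4 from 2x_1 - 2x_2^2 + x_2 + 2 → -2x_2^2 + x_2
  leading term x_2^2: subtract (2/5x_2)·f_1 from -2x_2^2 + x_2 → x_2
  leading term x_2: subtract (-1/5)·f_1 from x_2 → 0
  remainder 0.

S(f_2,f_3): lcm = x_1x_2. S = x_1 - 2x_2^2 + 7/3x_2 + 1.
  leading term x_1: subtract (1)·h_4 from x_1 - 2x_2^2 + 7/3x_2 + 1 → -2x_2^2 + 7/3x_2
  leading term x_2^2: subtract (2/5x_2)·f_1 from -2x_2^2 + 7/3x_2 → 7/3x_2
  leading term x_2: subtract (-7/15)·f_1 from 7/3x_2 → 0
  remainder 0.

S(f_1,h_4): leading monomials are coprime, so the S-polynomial reduces to 0 (Buchberger's first criterion).
S(f_2,h_4): lcm = x_1x_2. S = -x_1 + 1/3x_2 - 1.
  leading term x_1: subtract (-1)·h_4 from -x_1 + 1/3x_2 - 1 → 1/3x_2
  leading term x_2: subtract (-1/15)·f_1 from 1/3x_2 → 0
  remainder 0.

S(f_3,h_4): lcm = x_1x_2. S = -2x_1 + 2x_2^2 - 2x_2 - 2.
  leading term x_1: subtract (-2)·h_4 from -2x_1 + 2x_2^2 - 2x_2 - 2 → 2x_2^2 - 2x_2
  leading term x_2^2: subtract (-2/5x_2)·f_1 from 2x_2^2 - 2x_2 → -2x_2
  leading term x_2: subtract (2/5)·f_1 from -2x_2 → 0
  remainder 0.

Every S-polynomial of the final basis reduces to 0, so we have a Gröbner basis.
Inter-reduce: drop elements whose leading term is divisible by another's, tail-reduce, and make monic.
Reduced Gröbner basis: {x_1 + 1, x_2}.

A lex Gröbner basis eliminates variables successively. Here x_2 depends only on x_2, with roots {0}; lifting each root through the earlier basis elements recovers the full solutions.
  x_2 = 0: the earlier basis element becomes x_1 + 1 = 0, giving x_1 = -1 — point (-1, 0).
Substituting each solution back into the original system confirms all equations vanish.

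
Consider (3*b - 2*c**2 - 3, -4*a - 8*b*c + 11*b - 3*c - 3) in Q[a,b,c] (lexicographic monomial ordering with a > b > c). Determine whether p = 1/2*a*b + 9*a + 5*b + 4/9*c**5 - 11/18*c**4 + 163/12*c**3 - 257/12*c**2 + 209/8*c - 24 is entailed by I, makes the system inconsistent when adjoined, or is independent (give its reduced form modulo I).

1/2*a*b + 9*a + 5*b + 4/9*c**5 - 11/18*c**4 + 163/12*c**3 - 257/12*c**2 + 209/8*c - 24 lies in I (it reduces to 0).

First compute the reduced Gröbner basis of I by Buchberger's algorithm.
f_1 = 3*b - 2*c**2 - 3, LT = b.
f_2 = -4*a - 8*b*c + 11*b - 3*c - 3, LT = a.

The S-polynomials (S(f_1,f_2)) all reduce to 0 modulo the current basis, so we have a Gröbner basis.
Inter-reduce: drop elements whose leading term is divisible by another's, tail-reduce, and make monic.
Reduced Gröbner basis: {a + 4/3*c**3 - 11/6*c**2 + 11/4*c - 2, b - 2/3*c**2 - 1}.
Label its elements g_1 = a + 4/3*c**3 - 11/6*c**2 + 11/4*c - 2, g_2 = b - 2/3*c**2 - 1.

Reduce p = 1/2*a*b + 9*a + 5*b + 4/9*c**5 - 11/18*c**4 + 163/12*c**3 - 257/12*c**2 + 209/8*c - 24 modulo G:
  leading term a*b: subtract (1/2*b)·g_1 from 1/2*a*b + 9*a + 5*b + 4/9*c**5 - 11/18*c**4 + 163/12*c**3 - 257/12*c**2 + 209/8*c - 24 → 9*a - 2/3*b*c**3 + 11/12*b*c**2 - 11/8*b*c + 6*b + 4/9*c**5 - 11/18*c**4 + 163/12*c**3 - 257/12*c**2 + 209/8*c - 24
  leading term a: subtract (9)·g_1 from 9*a - 2/3*b*c**3 + 11/12*b*c**2 - 11/8*b*c + 6*b + 4/9*c**5 - 11/18*c**4 + 163/12*c**3 - 257/12*c**2 + 209/8*c - 24 → -2/3*b*c**3 + 11/12*b*c**2 - 11/8*b*c + 6*b + 4/9*c**5 - 11/18*c**4 + 19/12*c**3 - 59/12*c**2 + 11/8*c - 6
  leading term b*c**3: subtract (-2/3*c**3)·g_2 from -2/3*b*c**3 + 11/12*b*c**2 - 11/8*b*c + 6*b + 4/9*c**5 - 11/18*c**4 + 19/12*c**3 - 59/12*c**2 + 11/8*c - 6 → 11/12*b*c**2 - 11/8*b*c + 6*b - 11/18*c**4 + 11/12*c**3 - 59/12*c**2 + 11/8*c - 6
  leading term b*c**2: subtract (11/12*c**2)·g_2 from 11/12*b*c**2 - 11/8*b*c + 6*b - 11/18*c**4 + 11/12*c**3 - 59/12*c**2 + 11/8*c - 6 → -11/8*b*c + 6*b + 11/12*c**3 - 4*c**2 + 11/8*c - 6
  leading term b*c: subtract (-11/8*c)·g_2 from -11/8*b*c + 6*b + 11/12*c**3 - 4*c**2 + 11/8*c - 6 → 6*b - 4*c**2 - 6
  leading term b: subtract (6)·g_2 from 6*b - 4*c**2 - 6 → 0
  normal form = 0.
Since the normal form is 0, p ∈ I.

The remainder on division by a Gröbner basis is unique — it is the normal form.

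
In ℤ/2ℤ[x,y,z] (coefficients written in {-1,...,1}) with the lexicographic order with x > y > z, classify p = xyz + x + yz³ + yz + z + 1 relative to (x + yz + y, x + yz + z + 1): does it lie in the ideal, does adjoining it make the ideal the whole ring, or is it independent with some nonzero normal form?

First compute the reduced Gröbner basis of I by Buchberger's algorithm.
f_1 = x + yz + y, LT = x.
f_2 = x + yz + z + 1, LT = x.

S(f_1,f_2): lcm = x. S = y + z + 1.
  reduce S modulo (f_1, f_2):
  remainder y + z + 1 ≠ 0; add h_3 = y + z + 1 to the basis.

The other S-polynomials (S(f_1,h_3), S(f_2,h_3)) all reduce to 0 modulo the current basis, so we have a Gröbner basis.
Inter-reduce: drop elements whose leading term is divisible by another's, tail-reduce, and make monic.
Reduced Gröbner basis: {x + z² + 1, y + z + 1}.
Label its elements g_1 = x + z² + 1, g_2 = y + z + 1.

Reduce p = xyz + x + yz³ + yz + z + 1 modulo G:
  leading term xyz: subtract (yz)·g_1 from xyz + x + yz³ + yz + z + 1 → x + z + 1
  leading term x: subtract (1)·g_1 from x + z + 1 → z² + z
  leading term z²: no divisor's leading term divides it; move z² to the remainder.
  leading term z: no divisor's leading term divides it; move z to the remainder.
  normal form = z² + z.
The normal form is nonzero, so p ∉ I. Since p minus its normal form lies in I, I + (p) = I + (r) where r = z² + z; decide whether this ideal is the whole ring.
Run Buchberger on G together with r (pairs among the g_i already reduce to 0 since G is a Gröbner basis):
g_1 = x + z² + 1, LT = x.
g_2 = y + z + 1, LT = y.
r = z² + z, LT = z².

The S-polynomials (S(g_1,g_2), S(g_1,r), S(g_2,r)) all reduce to 0 modulo the current basis, so we have a Gröbner basis.
Inter-reduce: drop elements whose leading term is divisible by another's, tail-reduce, and make monic.
Reduced Gröbner basis: {x + z + 1, y + z + 1, z² + z}.
The reduced Gröbner basis of I + (p) is {x + z + 1, y + z + 1, z² + z} ≠ {1}, a proper ideal, so the enlarged system stays consistent: p is independent of I, with normal form z² + z.

xyz + x + yz³ + yz + z + 1 is independent of I; its normal form modulo I is z² + z.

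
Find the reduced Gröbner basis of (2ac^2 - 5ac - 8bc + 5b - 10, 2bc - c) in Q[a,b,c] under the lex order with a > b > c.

f_1 = 2ac^2 - 5ac - 8bc + 5b - 10, LT = ac^2.
f_2 = 2bc - c, LT = bc.

S(f_1,f_2): lcm = abc^2. S = -5/2abc + 1/2ac^2 - 4b^2c + 5/2b^2 - 5b.
  leading term abc: subtract (-5/4a)·f_2 from -5/2abc + 1/2ac^2 - 4b^2c + 5/2b^2 - 5b → 1/2ac^2 - 5/4ac - 4b^2c + 5/2b^2 - 5b
  leading term ac^2: subtract (1/4)·f_1 from 1/2ac^2 - 5/4ac - 4b^2c + 5/2b^2 - 5b → -4b^2c + 5/2b^2 + 2bc - 25/4b + 5/2
  leading term b^2c: subtract (-2b)·f_2 from -4b^2c + 5/2b^2 + 2bc - 25/4b + 5/2 → 5/2b^2 - 25/4b + 5/2
  leading term b^2: no divisor's leading term divides it; move 5/2b^2 to the remainder.
  leading term b: no divisor's leading term divides it; move -25/4b to the remainder.
  leading term 1: no divisor's leading term divides it; move 5/2 to the remainder.
  remainder 5/2b^2 - 25/4b + 5/2 ≠ 0; add g_3 = 5/2b^2 - 25/4b + 5/2 to the basis.

The other S-polynomials (S(f_1,g_3), S(f_2,g_3)) all reduce to 0 modulo the current basis, so we have a Gröbner basis.

G = {ac^2 - 5/2ac + 5/2b - 2c - 5, b^2 - 5/2b + 1, bc - 1/2c}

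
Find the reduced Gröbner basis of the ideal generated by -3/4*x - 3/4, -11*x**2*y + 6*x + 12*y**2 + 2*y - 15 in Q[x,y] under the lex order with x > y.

f_1 = -3/4*x - 3/4, LT = x.
f_2 = -11*x**2*y + 6*x + 12*y**2 + 2*y - 15, LT = x**2*y.

S(f_1,f_2): lcm = x**2*y. S = x*y + 6/11*x + 12/11*y**2 + 2/11*y - 15/11.
  leading term x*y: subtract (-4/3*y)·f_1 from x*y + 6/11*x + 12/11*y**2 + 2/11*y - 15/11 → 6/11*x + 12/11*y**2 - 9/11*y - 15/11
  leading term x: subtract (-8/11)·f_1 from 6/11*x + 12/11*y**2 - 9/11*y - 15/11 → 12/11*y**2 - 9/11*y - 21/11
  leading term y**2: no divisor's leading term divides it; move 12/11*y**2 to the remainder.
  leading term y: no divisor's leading term divides it; move -9/11*y to the remainder.
  leading term 1: no divisor's leading term divides it; move -21/11 to the remainder.
  remainder 12/11*y**2 - 9/11*y - 21/11 ≠ 0; add g_3 = 12/11*y**2 - 9/11*y - 21/11 to the basis.

The other S-polynomials (S(f_1,g_3), S(f_2,g_3)) all reduce to 0 modulo the current basis, so we have a Gröbner basis.
Inter-reduce: drop elements whose leading term is divisible by another's, tail-reduce, and make monic.

G = {x + 1, y**2 - 3/4*y - 7/4}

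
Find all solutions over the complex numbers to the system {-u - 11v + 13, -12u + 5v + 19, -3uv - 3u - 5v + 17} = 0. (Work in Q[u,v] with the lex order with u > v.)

Compute a lex Gröbner basis by Buchberger's algorithm.
f_1 = -u - 11v + 13, LT = u.
f_2 = -12u + 5v + 19, LT = u.
f_3 = -3uv - 3u - 5v + 17, LT = uv.

S(f_1,f_2): lcm = u. S = \tfrac{137}{12}v - \tfrac{137}{12}.
  reduce S modulo (f_1, f_2, f_3):
  remainder \tfrac{137}{12}v - \tfrac{137}{12} ≠ 0; add h_4 = \tfrac{137}{12}v - \tfrac{137}{12} to the basis.

The other S-polynomials (S(f_1,f_3), S(f_2,f_3), S(f_1,h_4), S(f_2,h_4), S(f_3,h_4)) all reduce to 0 modulo the current basis, so we have a Gröbner basis.
Inter-reduce: drop elements whose leading term is divisible by another's, tail-reduce, and make monic.
Reduced Gröbner basis: {u - 2, v - 1}.

Since the basis is lex-ordered, v - 1 is univariate in v. Its roots are {1}. Back-substituting each root into the other basis elements fixes the other coordinates.
  v = 1: the earlier basis element becomes u - 2 = 0, giving u = 2 — point (2, 1).

{(2, 1)}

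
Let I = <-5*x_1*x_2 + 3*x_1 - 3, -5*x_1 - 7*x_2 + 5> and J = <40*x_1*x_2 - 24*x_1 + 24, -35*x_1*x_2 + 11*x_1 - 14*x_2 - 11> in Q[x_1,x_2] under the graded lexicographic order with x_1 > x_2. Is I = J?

Yes, the ideals are equal.

Two ideals are equal iff their reduced Gröbner bases coincide (the reduced basis is unique for a fixed ordering).
Buchberger on the first generating set:
f_1 = -5*x_1*x_2 + 3*x_1 - 3, LT = x_1*x_2.
f_2 = -5*x_1 - 7*x_2 + 5, LT = x_1.

S(f_1,f_2): lcm = x_1*x_2. S = -7/5*x_2**2 - 3/5*x_1 + x_2 + 3/5.
  reduce S modulo (f_1, f_2):
  remainder -7/5*x_2**2 + 46/25*x_2 ≠ 0; add g_3 = -7/5*x_2**2 + 46/25*x_2 to the basis.

The other S-polynomials (S(f_1,g_3), S(f_2,g_3)) all reduce to 0 modulo the current basis, so we have a Gröbner basis.
Inter-reduce: drop elements whose leading term is divisible by another's, tail-reduce, and make monic.
Reduced Gröbner basis: {x_2**2 - 46/35*x_2, x_1 + 7/5*x_2 - 1}.

Buchberger on the second generating set:
h_1 = 40*x_1*x_2 - 24*x_1 + 24, LT = x_1*x_2.
h_2 = -35*x_1*x_2 + 11*x_1 - 14*x_2 - 11, LT = x_1*x_2.

S(h_1,h_2): lcm = x_1*x_2. S = -2/7*x_1 - 2/5*x_2 + 2/7.
  reduce S modulo (h_1, h_2):
  remainder -2/7*x_1 - 2/5*x_2 + 2/7 ≠ 0; add k_3 = -2/7*x_1 - 2/5*x_2 + 2/7 to the basis.

S(h_1,k_3): lcm = x_1*x_2. S = -7/5*x_2**2 - 3/5*x_1 + x_2 + 3/5.
  reduce S modulo (h_1, h_2, k_3):
  remainder -7/5*x_2**2 + 46/25*x_2 ≠ 0; add k_4 = -7/5*x_2**2 + 46/25*x_2 to the basis.

The other S-polynomials (S(h_2,k_3), S(h_1,k_4), S(h_2,k_4), S(k_3,k_4)) all reduce to 0 modulo the current basis, so we have a Gröbner basis.
Inter-reduce: drop elements whose leading term is divisible by another's, tail-reduce, and make monic.
Reduced Gröbner basis: {x_2**2 - 46/35*x_2, x_1 + 7/5*x_2 - 1}.

These coincide, so the ideals are equal.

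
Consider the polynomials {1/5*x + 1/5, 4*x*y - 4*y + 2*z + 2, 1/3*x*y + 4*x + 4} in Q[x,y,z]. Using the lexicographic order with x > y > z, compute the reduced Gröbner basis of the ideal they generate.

G = {x + 1, y, z + 1}

f_1 = 1/5*x + 1/5, LT = x.
f_2 = 4*x*y - 4*y + 2*z + 2, LT = x*y.
f_3 = 1/3*x*y + 4*x + 4, LT = x*y.

S(f_1,f_2): lcm = x*y. S = 2*y - 1/2*z - 1/2.
  reduce S modulo (f_1, f_2, f_3):
  remainder 2*y - 1/2*z - 1/2 ≠ 0; add g_4 = 2*y - 1/2*z - 1/2 to the basis.

S(f_1,f_3): lcm = x*y. S = -12*x + y - 12.
  reduce S modulo (f_1, f_2, f_3, g_4):
  remainder 1/4*z + 1/4 ≠ 0; add g_5 = 1/4*z + 1/4 to the basis.

The other S-polynomials (S(f_2,f_3), S(f_1,g_4), S(f_2,g_4), S(f_3,g_4), S(f_1,g_5), S(f_2,g_5), S(f_3,g_5), S(g_4,g_5)) all reduce to 0 modulo the current basis, so we have a Gröbner basis.
Inter-reduce: drop elements whose leading term is divisible by another's, tail-reduce, and make monic.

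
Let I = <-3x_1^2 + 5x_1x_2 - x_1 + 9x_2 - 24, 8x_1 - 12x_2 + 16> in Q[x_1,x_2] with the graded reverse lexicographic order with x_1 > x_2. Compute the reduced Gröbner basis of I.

G = {x_2^2 + 62/3x_2 - 136/3, x_1 - 3/2x_2 + 2}

f_1 = -3x_1^2 + 5x_1x_2 - x_1 + 9x_2 - 24, LT = x_1^2.
f_2 = 8x_1 - 12x_2 + 16, LT = x_1.

S(f_1,f_2): lcm = x_1^2. S = -1/6x_1x_2 - 5/3x_1 - 3x_2 + 8.
  leading term x_1x_2: subtract (-1/48x_2)·f_2 from -1/6x_1x_2 - 5/3x_1 - 3x_2 + 8 → -1/4x_2^2 - 5/3x_1 - 8/3x_2 + 8
  leading term x_2^2: no divisor's leading term divides it; move -1/4x_2^2 to the remainder.
  leading term x_1: subtract (-5/24)·f_2 from -5/3x_1 - 8/3x_2 + 8 → -31/6x_2 + 34/3
  leading term x_2: no divisor's leading term divides it; move -31/6x_2 to the remainder.
  leading term 1: no divisor's leading term divides it; move 34/3 to the remainder.
  remainder -1/4x_2^2 - 31/6x_2 + 34/3 ≠ 0; add g_3 = -1/4x_2^2 - 31/6x_2 + 34/3 to the basis.

S(f_1,g_3): leading monomials are coprime, so the S-polynomial reduces to 0 (Buchberger's first criterion).
S(f_2,g_3): leading monomials are coprime, so the S-polynomial reduces to 0 (Buchberger's first criterion).
Every S-polynomial of the final basis reduces to 0, so we have a Gröbner basis.
Inter-reduce: drop elements whose leading term is divisible by another's, tail-reduce, and make monic.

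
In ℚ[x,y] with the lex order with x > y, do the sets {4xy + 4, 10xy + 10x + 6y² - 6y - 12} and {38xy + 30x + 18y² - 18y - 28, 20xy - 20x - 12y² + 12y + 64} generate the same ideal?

Two ideals are equal iff their reduced Gröbner bases coincide (the reduced basis is unique for a fixed ordering).
Buchberger on the first generating set:
f_1 = 4xy + 4, LT = xy.
f_2 = 10xy + 10x + 6y² - 6y - 12, LT = xy.

S(f_1,f_2): lcm = xy. S = -x - ⅗y² + ⅗y + 11/5.
  leading term x: no divisor's leading term divides it; move -x to the remainder.
  leading term y²: no divisor's leading term divides it; move -⅗y² to the remainder.
  leading term y: no divisor's leading term divides it; move ⅗y to the remainder.
  leading term 1: no divisor's leading term divides it; move 11/5 to the remainder.
  remainder -x - ⅗y² + ⅗y + 11/5 ≠ 0; add g_3 = -x - ⅗y² + ⅗y + 11/5 to the basis.

S(f_1,g_3): lcm = xy. S = -⅗y³ + ⅗y² + 11/5y + 1.
  leading term y³: no divisor's leading term divides it; move -⅗y³ to the remainder.
  leading term y²: no divisor's leading term divides it; move ⅗y² to the remainder.
  leading term y: no divisor's leading term divides it; move 11/5y to the remainder.
  leading term 1: no divisor's leading term divides it; move 1 to the remainder.
  remainder -⅗y³ + ⅗y² + 11/5y + 1 ≠ 0; add g_4 = -⅗y³ + ⅗y² + 11/5y + 1 to the basis.

The other S-polynomials (S(f_2,g_3), S(f_1,g_4), S(f_2,g_4), S(g_3,g_4)) all reduce to 0 modulo the current basis, so we have a Gröbner basis.
Inter-reduce: drop elements whose leading term is divisible by another's, tail-reduce, and make monic.
Reduced Gröbner basis: {x + ⅗y² - ⅗y - 11/5, y³ - y² - 11/3y - 5/3}.

Buchberger on the second generating set:
h_1 = 38xy + 30x + 18y² - 18y - 28, LT = xy.
h_2 = 20xy - 20x - 12y² + 12y + 64, LT = xy.

S(h_1,h_2): lcm = xy. S = 34/19x + 102/95y² - 102/95y - 374/95.
  leading term x: no divisor's leading term divides it; move 34/19x to the remainder.
  leading term y²: no divisor's leading term divides it; move 102/95y² to the remainder.
  leading term y: no divisor's leading term divides it; move -102/95y to the remainder.
  leading term 1: no divisor's leading term divides it; move -374/95 to the remainder.
  remainder 34/19x + 102/95y² - 102/95y - 374/95 ≠ 0; add k_3 = 34/19x + 102/95y² - 102/95y - 374/95 to the basis.

S(h_1,k_3): lcm = xy. S = 15/19x - ⅗y³ + 102/95y² + 164/95y - 14/19.
  leading term x: subtract (15/34)·k_3 from 15/19x - ⅗y³ + 102/95y² + 164/95y - 14/19 → -⅗y³ + ⅗y² + 11/5y + 1
  leading term y³: no divisor's leading term divides it; move -⅗y³ to the remainder.
  leading term y²: no divisor's leading term divides it; move ⅗y² to the remainder.
  leading term y: no divisor's leading term divides it; move 11/5y to the remainder.
  leading term 1: no divisor's leading term divides it; move 1 to the remainder.
  remainder -⅗y³ + ⅗y² + 11/5y + 1 ≠ 0; add k_4 = -⅗y³ + ⅗y² + 11/5y + 1 to the basis.

The other S-polynomials (S(h_2,k_3), S(h_1,k_4), S(h_2,k_4), S(k_3,k_4)) all reduce to 0 modulo the current basis, so we have a Gröbner basis.
Inter-reduce: drop elements whose leading term is divisible by another's, tail-reduce, and make monic.
Reduced Gröbner basis: {x + ⅗y² - ⅗y - 11/5, y³ - y² - 11/3y - 5/3}.

Same reduced basis, so the two generating sets span the same ideal.
The same test decides containment: I ⊆ J iff every generator of I reduces to 0 modulo a Gröbner basis of J.

Yes, the ideals are equal.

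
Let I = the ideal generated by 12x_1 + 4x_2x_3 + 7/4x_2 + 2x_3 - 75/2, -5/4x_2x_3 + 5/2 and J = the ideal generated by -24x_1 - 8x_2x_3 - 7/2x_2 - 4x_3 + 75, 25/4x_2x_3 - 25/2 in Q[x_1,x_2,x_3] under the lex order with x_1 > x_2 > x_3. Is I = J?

Equality of ideals is decidable: compute both reduced Gröbner bases (unique for the ordering) and check whether they agree.
Buchberger on the first generating set:
f_1 = 12x_1 + 4x_2x_3 + 7/4x_2 + 2x_3 - 75/2, LT = x_1.
f_2 = -5/4x_2x_3 + 5/2, LT = x_2x_3.

The S-polynomials (S(f_1,f_2)) all reduce to 0 modulo the current basis, so we have a Gröbner basis.
Inter-reduce: drop elements whose leading term is divisible by another's, tail-reduce, and make monic.
Reduced Gröbner basis: {x_1 + 7/48x_2 + 1/6x_3 - 59/24, x_2x_3 - 2}.

Buchberger on the second generating set:
h_1 = -24x_1 - 8x_2x_3 - 7/2x_2 - 4x_3 + 75, LT = x_1.
h_2 = 25/4x_2x_3 - 25/2, LT = x_2x_3.

The S-polynomials (S(h_1,h_2)) all reduce to 0 modulo the current basis, so we have a Gröbner basis.
Inter-reduce: drop elements whose leading term is divisible by another's, tail-reduce, and make monic.
Reduced Gröbner basis: {x_1 + 7/48x_2 + 1/6x_3 - 59/24, x_2x_3 - 2}.

Same reduced basis, so the two generating sets span the same ideal.
The same test decides containment: I ⊆ J iff every generator of I reduces to 0 modulo a Gröbner basis of J.

Yes, the ideals are equal.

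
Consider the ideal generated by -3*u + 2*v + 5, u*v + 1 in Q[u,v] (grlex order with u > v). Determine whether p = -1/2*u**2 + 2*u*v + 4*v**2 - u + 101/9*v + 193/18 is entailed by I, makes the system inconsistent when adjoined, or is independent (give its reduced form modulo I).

First compute the reduced Gröbner basis of I by Buchberger's algorithm.
f_1 = -3*u + 2*v + 5, LT = u.
f_2 = u*v + 1, LT = u*v.

S(f_1,f_2): lcm = u*v. S = -2/3*v**2 - 5/3*v - 1.
  leading term v**2: no divisor's leading term divides it; move -2/3*v**2 to the remainder.
  leading term v: no divisor's leading term divides it; move -5/3*v to the remainder.
  leading term 1: no divisor's leading term divides it; move -1 to the remainder.
  remainder -2/3*v**2 - 5/3*v - 1 ≠ 0; add h_3 = -2/3*v**2 - 5/3*v - 1 to the basis.

The other S-polynomials (S(f_1,h_3), S(f_2,h_3)) all reduce to 0 modulo the current basis, so we have a Gröbner basis.
Inter-reduce: drop elements whose leading term is divisible by another's, tail-reduce, and make monic.
Reduced Gröbner basis: {v**2 + 5/2*v + 3/2, u - 2/3*v - 5/3}.
Label its elements g_1 = v**2 + 5/2*v + 3/2, g_2 = u - 2/3*v - 5/3.

Reduce p = -1/2*u**2 + 2*u*v + 4*v**2 - u + 101/9*v + 193/18 modulo G:
  leading term u**2: subtract (-1/2*u)·g_2 from -1/2*u**2 + 2*u*v + 4*v**2 - u + 101/9*v + 193/18 → 5/3*u*v + 4*v**2 - 11/6*u + 101/9*v + 193/18
  leading term u*v: subtract (5/3*v)·g_2 from 5/3*u*v + 4*v**2 - 11/6*u + 101/9*v + 193/18 → 46/9*v**2 - 11/6*u + 14*v + 193/18
  leading term v**2: subtract (46/9)·g_1 from 46/9*v**2 - 11/6*u + 14*v + 193/18 → -11/6*u + 11/9*v + 55/18
  leading term u: subtract (-11/6)·g_2 from -11/6*u + 11/9*v + 55/18 → 0
  normal form = 0.
Since the normal form is 0, p ∈ I.

The remainder on division by a Gröbner basis is unique — it is the normal form.

-1/2*u**2 + 2*u*v + 4*v**2 - u + 101/9*v + 193/18 lies in I (it reduces to 0).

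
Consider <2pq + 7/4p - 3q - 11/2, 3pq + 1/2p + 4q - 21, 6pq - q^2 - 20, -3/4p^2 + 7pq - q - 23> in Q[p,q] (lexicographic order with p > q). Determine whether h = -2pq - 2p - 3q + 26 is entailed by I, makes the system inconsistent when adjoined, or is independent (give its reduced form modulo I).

Adjoining -2pq - 2p - 3q + 26 makes the ideal the whole ring: the system is inconsistent.

First compute the reduced Gröbner basis of I by Buchberger's algorithm.
f_1 = 2pq + 7/4p - 3q - 11/2, LT = pq.
f_2 = 3pq + 1/2p + 4q - 21, LT = pq.
f_3 = 6pq - q^2 - 20, LT = pq.
f_4 = -3/4p^2 + 7pq - q - 23, LT = p^2.

S(f_1,f_2): lcm = pq. S = 17/24p - 17/6q + 17/4.
  leading term p: no divisor's leading term divides it; move 17/24p to the remainder.
  leading term q: no divisor's leading term divides it; move -17/6q to the remainder.
  leading term 1: no divisor's leading term divides it; move 17/4 to the remainder.
  remainder 17/24p - 17/6q + 17/4 ≠ 0; add k_5 = 17/24p - 17/6q + 17/4 to the basis.

S(f_1,f_3): lcm = pq. S = 7/8p + 1/6q^2 - 3/2q + 7/12.
  leading term p: subtract (21/17)·k_5 from 7/8p + 1/6q^2 - 3/2q + 7/12 → 1/6q^2 + 2q - 14/3
  leading term q^2: no divisor's leading term divides it; move 1/6q^2 to the remainder.
  leading term q: no divisor's leading term divides it; move 2q to the remainder.
  leading term 1: no divisor's leading term divides it; move -14/3 to the remainder.
  remainder 1/6q^2 + 2q - 14/3 ≠ 0; add k_6 = 1/6q^2 + 2q - 14/3 to the basis.

S(f_1,f_4): lcm = p^2q. S = 7/8p^2 + 28/3pq^2 - 3/2pq - 11/4p - 4/3q^2 - 92/3q.
  leading term p^2: subtract (-7/6)·f_4 from 7/8p^2 + 28/3pq^2 - 3/2pq - 11/4p - 4/3q^2 - 92/3q → 28/3pq^2 + 20/3pq - 11/4p - 4/3q^2 - 191/6q - 161/6
  leading term pq^2: subtract (14/3q)·f_1 from 28/3pq^2 + 20/3pq - 11/4p - 4/3q^2 - 191/6q - 161/6 → -3/2pq - 11/4p + 38/3q^2 - 37/6q - 161/6
  leading term pq: subtract (-3/4)·f_1 from -3/2pq - 11/4p + 38/3q^2 - 37/6q - 161/6 → -23/16p + 38/3q^2 - 101/12q - 743/24
  leading term p: subtract (-69/34)·k_5 from -23/16p + 38/3q^2 - 101/12q - 743/24 → 38/3q^2 - 85/6q - 67/3
  leading term q^2: subtract (76)·k_6 from 38/3q^2 - 85/6q - 67/3 → -997/6q + 997/3
  leading term q: no divisor's leading term divides it; move -997/6q to the remainder.
  leading term 1: no divisor's leading term divides it; move 997/3 to the remainder.
  remainder -997/6q + 997/3 ≠ 0; add k_7 = -997/6q + 997/3 to the basis.

The other S-polynomials (S(f_2,f_3), S(f_2,f_4), S(f_3,f_4), S(f_1,k_5), S(f_2,k_5), S(f_3,k_5), S(f_4,k_5), S(f_1,k_6), S(f_2,k_6), S(f_3,k_6), S(f_4,k_6), S(k_5,k_6), S(f_1,k_7), S(f_2,k_7), S(f_3,k_7), S(f_4,k_7), S(k_5,k_7), S(k_6,k_7)) all reduce to 0 modulo the current basis, so we have a Gröbner basis.
Inter-reduce: drop elements whose leading term is divisible by another's, tail-reduce, and make monic.
Reduced Gröbner basis: {p - 2, q - 2}.
Label its elements g_1 = p - 2, g_2 = q - 2.

Reduce h = -2pq - 2p - 3q + 26 modulo G:
  leading term pq: subtract (-2q)·g_1 from -2pq - 2p - 3q + 26 → -2p - 7q + 26
  leading term p: subtract (-2)·g_1 from -2p - 7q + 26 → -7q + 22
  leading term q: subtract (-7)·g_2 from -7q + 22 → 8
  leading term 1: no divisor's leading term divides it; move 8 to the remainder.
  normal form = 8.
The normal form is nonzero, so h ∉ I. Since h minus its normal form lies in I, I + (h) = I + (r) where r = 8; decide whether this ideal is the whole ring.
Here r = 8 is a nonzero constant, hence a unit: 1 ∈ I + (h), the Gröbner basis of I + (h) is {1}, and the enlarged system has no common solution — adjoining h is inconsistent.

The remainder on division by a Gröbner basis is unique — it is the normal form.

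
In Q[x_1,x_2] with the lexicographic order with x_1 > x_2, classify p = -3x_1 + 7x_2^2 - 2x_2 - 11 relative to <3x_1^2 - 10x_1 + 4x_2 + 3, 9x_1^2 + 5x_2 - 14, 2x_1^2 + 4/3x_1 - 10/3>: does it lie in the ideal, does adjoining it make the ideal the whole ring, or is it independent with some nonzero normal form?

Adjoining -3x_1 + 7x_2^2 - 2x_2 - 11 makes the ideal the whole ring: the system is inconsistent.

First compute the reduced Gröbner basis of I by Buchberger's algorithm.
f_1 = 3x_1^2 - 10x_1 + 4x_2 + 3, LT = x_1^2.
f_2 = 9x_1^2 + 5x_2 - 14, LT = x_1^2.
f_3 = 2x_1^2 + 4/3x_1 - 10/3, LT = x_1^2.

S(f_1,f_2): lcm = x_1^2. S = -10/3x_1 + 7/9x_2 + 23/9.
  leading term x_1: no divisor's leading term divides it; move -10/3x_1 to the remainder.
  leading term x_2: no divisor's leading term divides it; move 7/9x_2 to the remainder.
  leading term 1: no divisor's leading term divides it; move 23/9 to the remainder.
  remainder -10/3x_1 + 7/9x_2 + 23/9 ≠ 0; add h_4 = -10/3x_1 + 7/9x_2 + 23/9 to the basis.

S(f_1,f_3): lcm = x_1^2. S = -4x_1 + 4/3x_2 + 8/3.
  leading term x_1: subtract (6/5)·h_4 from -4x_1 + 4/3x_2 + 8/3 → 2/5x_2 - 2/5
  leading term x_2: no divisor's leading term divides it; move 2/5x_2 to the remainder.
  leading term 1: no divisor's leading term divides it; move -2/5 to the remainder.
  remainder 2/5x_2 - 2/5 ≠ 0; add h_5 = 2/5x_2 - 2/5 to the basis.

S(f_2,f_3): lcm = x_1^2. S = -2/3x_1 + 5/9x_2 + 1/9.
  leading term x_1: subtract (1/5)·h_4 from -2/3x_1 + 5/9x_2 + 1/9 → 2/5x_2 - 2/5
  leading term x_2: subtract (1)·h_5 from 2/5x_2 - 2/5 → 0
  remainder 0.

S(f_1,h_4): lcm = x_1^2. S = 7/30x_1x_2 - 77/30x_1 + 4/3x_2 + 1.
  leading term x_1x_2: subtract (-7/100x_2)·h_4 from 7/30x_1x_2 - 77/30x_1 + 4/3x_2 + 1 → -77/30x_1 + 49/900x_2^2 + 1361/900x_2 + 1
  leading term x_1: subtract (77/100)·h_4 from -77/30x_1 + 49/900x_2^2 + 1361/900x_2 + 1 → 49/900x_2^2 + 137/150x_2 - 871/900
  leading term x_2^2: subtract (49/360x_2)·h_5 from 49/900x_2^2 + 137/150x_2 - 871/900 → 871/900x_2 - 871/900
  leading term x_2: subtract (871/360)·h_5 from 871/900x_2 - 871/900 → 0
  remainder 0.

S(f_2,h_4): lcm = x_1^2. S = 7/30x_1x_2 + 23/30x_1 + 5/9x_2 - 14/9.
  leading term x_1x_2: subtract (-7/100x_2)·h_4 from 7/30x_1x_2 + 23/30x_1 + 5/9x_2 - 14/9 → 23/30x_1 + 49/900x_2^2 + 661/900x_2 - 14/9
  leading term x_1: subtract (-23/100)·h_4 from 23/30x_1 + 49/900x_2^2 + 661/900x_2 - 14/9 → 49/900x_2^2 + 137/150x_2 - 871/900
  leading term x_2^2: subtract (49/360x_2)·h_5 from 49/900x_2^2 + 137/150x_2 - 871/900 → 871/900x_2 - 871/900
  leading term x_2: subtract (871/360)·h_5 from 871/900x_2 - 871/900 → 0
  remainder 0.

S(f_3,h_4): lcm = x_1^2. S = 7/30x_1x_2 + 43/30x_1 - 5/3.
  leading term x_1x_2: subtract (-7/100x_2)·h_4 from 7/30x_1x_2 + 43/30x_1 - 5/3 → 43/30x_1 + 49/900x_2^2 + 161/900x_2 - 5/3
  leading term x_1: subtract (-43/100)·h_4 from 43/30x_1 + 49/900x_2^2 + 161/900x_2 - 5/3 → 49/900x_2^2 + 77/150x_2 - 511/900
  leading term x_2^2: subtract (49/360x_2)·h_5 from 49/900x_2^2 + 77/150x_2 - 511/900 → 511/900x_2 - 511/900
  leading term x_2: subtract (511/360)·h_5 from 511/900x_2 - 511/900 → 0
  remainder 0.

S(f_1,h_5): leading monomials are coprime, so the S-polynomial reduces to 0 (Buchberger's first criterion).
S(f_2,h_5): leading monomials are coprime, so the S-polynomial reduces to 0 (Buchberger's first criterion).
S(f_3,h_5): leading monomials are coprime, so the S-polynomial reduces to 0 (Buchberger's first criterion).
S(h_4,h_5): leading monomials are coprime, so the S-polynomial reduces to 0 (Buchberger's first criterion).
Every S-polynomial of the final basis reduces to 0, so we have a Gröbner basis.
Inter-reduce: drop elements whose leading term is divisible by another's, tail-reduce, and make monic.
Reduced Gröbner basis: {x_1 - 1, x_2 - 1}.
Label its elements g_1 = x_1 - 1, g_2 = x_2 - 1.

Reduce p = -3x_1 + 7x_2^2 - 2x_2 - 11 modulo G:
  leading term x_1: subtract (-3)·g_1 from -3x_1 + 7x_2^2 - 2x_2 - 11 → 7x_2^2 - 2x_2 - 14
  leading term x_2^2: subtract (7x_2)·g_2 from 7x_2^2 - 2x_2 - 14 → 5x_2 - 14
  leading term x_2: subtract (5)·g_2 from 5x_2 - 14 → -9
  leading term 1: no divisor's leading term divides it; move -9 to the remainder.
  normal form = -9.
The normal form is nonzero, so p ∉ I. Since p minus its normal form lies in I, I + (p) = I + (r) where r = -9; decide whether this ideal is the whole ring.
Here r = -9 is a nonzero constant, hence a unit: 1 ∈ I + (p), the Gröbner basis of I + (p) is {1}, and the enlarged system has no common solution — adjoining p is inconsistent.

The remainder on division by a Gröbner basis is unique — it is the normal form.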